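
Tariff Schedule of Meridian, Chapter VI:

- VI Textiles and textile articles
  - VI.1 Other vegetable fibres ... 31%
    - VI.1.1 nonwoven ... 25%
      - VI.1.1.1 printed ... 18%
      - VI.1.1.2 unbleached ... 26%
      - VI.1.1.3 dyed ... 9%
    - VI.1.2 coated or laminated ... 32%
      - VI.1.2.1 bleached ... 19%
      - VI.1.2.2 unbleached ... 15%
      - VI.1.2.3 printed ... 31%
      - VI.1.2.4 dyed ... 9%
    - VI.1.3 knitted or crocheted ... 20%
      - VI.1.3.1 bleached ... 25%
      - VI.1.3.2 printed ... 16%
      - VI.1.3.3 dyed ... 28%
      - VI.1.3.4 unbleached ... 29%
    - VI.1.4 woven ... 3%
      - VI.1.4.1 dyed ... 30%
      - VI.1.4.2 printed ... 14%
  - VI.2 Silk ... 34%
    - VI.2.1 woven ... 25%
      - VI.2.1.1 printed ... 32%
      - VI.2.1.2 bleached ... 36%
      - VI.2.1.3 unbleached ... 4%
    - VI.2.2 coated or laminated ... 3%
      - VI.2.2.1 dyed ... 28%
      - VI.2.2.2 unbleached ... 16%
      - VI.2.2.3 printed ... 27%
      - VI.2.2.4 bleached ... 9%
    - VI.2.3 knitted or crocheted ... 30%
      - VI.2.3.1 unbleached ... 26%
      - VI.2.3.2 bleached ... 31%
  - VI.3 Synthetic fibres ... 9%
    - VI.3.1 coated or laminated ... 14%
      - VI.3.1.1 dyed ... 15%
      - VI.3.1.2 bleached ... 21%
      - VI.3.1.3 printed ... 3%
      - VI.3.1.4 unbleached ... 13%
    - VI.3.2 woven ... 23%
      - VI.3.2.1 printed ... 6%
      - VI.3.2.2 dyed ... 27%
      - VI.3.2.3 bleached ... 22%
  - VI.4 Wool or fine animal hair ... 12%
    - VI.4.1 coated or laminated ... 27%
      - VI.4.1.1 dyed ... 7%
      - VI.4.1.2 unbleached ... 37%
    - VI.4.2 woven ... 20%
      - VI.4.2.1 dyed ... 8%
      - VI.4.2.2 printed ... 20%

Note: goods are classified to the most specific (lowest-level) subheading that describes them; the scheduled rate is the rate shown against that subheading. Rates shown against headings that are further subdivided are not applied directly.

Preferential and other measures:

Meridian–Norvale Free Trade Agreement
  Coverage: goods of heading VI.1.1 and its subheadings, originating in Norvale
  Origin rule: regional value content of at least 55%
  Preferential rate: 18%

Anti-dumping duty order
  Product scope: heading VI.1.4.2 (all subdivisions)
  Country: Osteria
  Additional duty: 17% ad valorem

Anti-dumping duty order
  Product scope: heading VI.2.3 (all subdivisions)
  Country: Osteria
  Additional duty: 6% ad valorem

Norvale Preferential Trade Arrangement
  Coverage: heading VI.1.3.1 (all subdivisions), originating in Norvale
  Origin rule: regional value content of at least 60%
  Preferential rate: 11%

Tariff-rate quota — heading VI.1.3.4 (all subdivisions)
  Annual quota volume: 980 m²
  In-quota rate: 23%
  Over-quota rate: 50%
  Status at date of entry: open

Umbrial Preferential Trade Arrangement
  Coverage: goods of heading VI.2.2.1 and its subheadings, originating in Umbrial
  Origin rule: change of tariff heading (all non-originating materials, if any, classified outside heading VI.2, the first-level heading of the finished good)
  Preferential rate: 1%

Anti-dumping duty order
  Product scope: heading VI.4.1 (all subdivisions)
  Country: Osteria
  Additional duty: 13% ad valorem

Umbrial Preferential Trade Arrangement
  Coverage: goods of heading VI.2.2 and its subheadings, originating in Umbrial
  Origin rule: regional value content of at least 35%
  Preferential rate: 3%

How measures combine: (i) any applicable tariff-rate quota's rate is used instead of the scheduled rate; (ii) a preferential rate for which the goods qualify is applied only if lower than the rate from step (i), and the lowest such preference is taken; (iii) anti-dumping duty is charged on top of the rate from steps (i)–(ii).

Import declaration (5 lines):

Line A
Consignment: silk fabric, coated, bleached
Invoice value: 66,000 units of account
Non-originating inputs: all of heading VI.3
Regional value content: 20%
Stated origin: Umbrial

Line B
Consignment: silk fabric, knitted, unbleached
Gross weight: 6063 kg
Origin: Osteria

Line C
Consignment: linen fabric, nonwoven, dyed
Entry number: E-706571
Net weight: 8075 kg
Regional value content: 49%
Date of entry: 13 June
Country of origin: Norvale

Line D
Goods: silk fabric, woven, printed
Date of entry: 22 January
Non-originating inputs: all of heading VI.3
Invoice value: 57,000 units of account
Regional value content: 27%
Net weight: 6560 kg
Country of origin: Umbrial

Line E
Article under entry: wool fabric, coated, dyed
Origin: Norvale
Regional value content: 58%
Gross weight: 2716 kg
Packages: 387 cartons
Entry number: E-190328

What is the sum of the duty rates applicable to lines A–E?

Line A: silk → VI.2; coated → VI.2.2; bleached → VI.2.2.4. Scheduled 9%. Umbrial agreement on VI.2.2.1: VI.2.2.4 not covered; Umbrial agreement on VI.2.2: RVC < 35%. → 9%.
Line B: silk → VI.2; knitted → VI.2.3; unbleached → VI.2.3.1. Scheduled 26%. anti-dumping (Osteria, VI.2.3): +6%; total 26% + 6% = 32%. → 32%.
Line C: linen → VI.1; nonwoven → VI.1.1; dyed → VI.1.1.3. Scheduled 9%. Norvale agreement on VI.1.1: RVC < 55%; Norvale agreement on VI.1.3.1: VI.1.1.3 not covered. → 9%.
Line D: silk → VI.2; woven → VI.2.1; printed → VI.2.1.1. Scheduled 32%. Umbrial agreement on VI.2.2.1: VI.2.1.1 not covered; Umbrial agreement on VI.2.2: VI.2.1.1 not covered. → 32%.
Line E: wool → VI.4; coated → VI.4.1; dyed → VI.4.1.1. Scheduled 7%. Norvale agreement on VI.1.1: VI.4.1.1 not covered; Norvale agreement on VI.1.3.1: VI.4.1.1 not covered. → 7%.
Sum: 9% + 32% + 9% + 32% + 7% = 89%.

89%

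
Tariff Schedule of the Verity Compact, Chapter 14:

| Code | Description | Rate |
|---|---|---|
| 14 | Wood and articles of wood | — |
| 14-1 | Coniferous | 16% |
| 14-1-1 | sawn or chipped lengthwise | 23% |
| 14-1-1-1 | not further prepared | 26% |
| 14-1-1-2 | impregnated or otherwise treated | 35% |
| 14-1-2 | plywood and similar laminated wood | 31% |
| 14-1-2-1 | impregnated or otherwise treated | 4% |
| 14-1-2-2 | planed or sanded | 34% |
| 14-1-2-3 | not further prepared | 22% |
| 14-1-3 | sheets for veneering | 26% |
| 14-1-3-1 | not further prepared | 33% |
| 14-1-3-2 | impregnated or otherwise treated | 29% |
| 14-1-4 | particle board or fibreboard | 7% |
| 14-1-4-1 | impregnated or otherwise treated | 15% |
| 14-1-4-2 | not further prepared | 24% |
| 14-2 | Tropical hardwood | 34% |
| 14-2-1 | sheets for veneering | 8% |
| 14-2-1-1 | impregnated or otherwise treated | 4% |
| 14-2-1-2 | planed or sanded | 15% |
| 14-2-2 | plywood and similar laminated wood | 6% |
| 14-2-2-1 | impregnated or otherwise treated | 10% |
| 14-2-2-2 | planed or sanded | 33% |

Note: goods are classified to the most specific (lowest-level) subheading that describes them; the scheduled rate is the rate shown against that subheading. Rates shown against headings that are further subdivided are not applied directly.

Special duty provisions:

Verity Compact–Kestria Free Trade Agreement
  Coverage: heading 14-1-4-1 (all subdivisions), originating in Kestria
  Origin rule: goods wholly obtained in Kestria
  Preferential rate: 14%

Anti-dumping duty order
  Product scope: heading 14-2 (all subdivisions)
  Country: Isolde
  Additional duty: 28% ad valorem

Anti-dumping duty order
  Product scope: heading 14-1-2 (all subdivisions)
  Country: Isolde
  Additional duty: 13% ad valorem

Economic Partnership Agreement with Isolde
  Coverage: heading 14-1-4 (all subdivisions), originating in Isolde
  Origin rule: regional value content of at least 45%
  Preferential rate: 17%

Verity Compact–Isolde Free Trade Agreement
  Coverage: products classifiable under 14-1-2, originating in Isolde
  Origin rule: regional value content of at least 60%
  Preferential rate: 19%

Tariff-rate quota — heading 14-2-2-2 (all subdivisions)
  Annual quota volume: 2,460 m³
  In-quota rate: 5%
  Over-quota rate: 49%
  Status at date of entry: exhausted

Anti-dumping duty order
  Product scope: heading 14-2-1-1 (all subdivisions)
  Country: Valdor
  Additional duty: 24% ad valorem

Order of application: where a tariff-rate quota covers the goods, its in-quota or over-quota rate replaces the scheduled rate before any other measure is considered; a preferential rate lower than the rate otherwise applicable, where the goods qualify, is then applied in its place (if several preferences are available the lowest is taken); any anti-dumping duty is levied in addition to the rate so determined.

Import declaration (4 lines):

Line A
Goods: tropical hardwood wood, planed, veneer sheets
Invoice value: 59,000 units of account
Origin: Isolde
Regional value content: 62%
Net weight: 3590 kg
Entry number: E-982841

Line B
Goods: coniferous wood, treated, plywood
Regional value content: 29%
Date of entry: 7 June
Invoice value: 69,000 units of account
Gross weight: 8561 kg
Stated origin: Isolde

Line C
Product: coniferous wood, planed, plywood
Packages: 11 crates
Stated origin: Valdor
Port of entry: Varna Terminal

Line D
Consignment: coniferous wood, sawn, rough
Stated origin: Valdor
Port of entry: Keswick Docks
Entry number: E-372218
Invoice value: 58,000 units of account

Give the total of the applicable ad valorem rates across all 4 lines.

120%

Line A: tropical hardwood → 14-2; veneer sheets → 14-2-1; planed → 14-2-1-2. Scheduled 15%. Isolde agreement on 14-1-4: 14-2-1-2 not covered; Isolde agreement on 14-1-2: 14-2-1-2 not covered; anti-dumping (Isolde, 14-2): +28%; total 15% + 28% = 43%. → 43%.
Line B: coniferous → 14-1; plywood → 14-1-2; treated → 14-1-2-1. Scheduled 4%. Isolde agreement on 14-1-4: 14-1-2-1 not covered; Isolde agreement on 14-1-2: RVC < 60%; anti-dumping (Isolde, 14-1-2): +13%; total 4% + 13% = 17%. → 17%.
Line C: coniferous → 14-1; plywood → 14-1-2; planed → 14-1-2-2. Scheduled 34%. No special measure applies. → 34%.
Line D: coniferous → 14-1; sawn → 14-1-1; rough → 14-1-1-1. Scheduled 26%. No special measure applies. → 26%.
Sum: 43% + 17% + 34% + 26% = 120%.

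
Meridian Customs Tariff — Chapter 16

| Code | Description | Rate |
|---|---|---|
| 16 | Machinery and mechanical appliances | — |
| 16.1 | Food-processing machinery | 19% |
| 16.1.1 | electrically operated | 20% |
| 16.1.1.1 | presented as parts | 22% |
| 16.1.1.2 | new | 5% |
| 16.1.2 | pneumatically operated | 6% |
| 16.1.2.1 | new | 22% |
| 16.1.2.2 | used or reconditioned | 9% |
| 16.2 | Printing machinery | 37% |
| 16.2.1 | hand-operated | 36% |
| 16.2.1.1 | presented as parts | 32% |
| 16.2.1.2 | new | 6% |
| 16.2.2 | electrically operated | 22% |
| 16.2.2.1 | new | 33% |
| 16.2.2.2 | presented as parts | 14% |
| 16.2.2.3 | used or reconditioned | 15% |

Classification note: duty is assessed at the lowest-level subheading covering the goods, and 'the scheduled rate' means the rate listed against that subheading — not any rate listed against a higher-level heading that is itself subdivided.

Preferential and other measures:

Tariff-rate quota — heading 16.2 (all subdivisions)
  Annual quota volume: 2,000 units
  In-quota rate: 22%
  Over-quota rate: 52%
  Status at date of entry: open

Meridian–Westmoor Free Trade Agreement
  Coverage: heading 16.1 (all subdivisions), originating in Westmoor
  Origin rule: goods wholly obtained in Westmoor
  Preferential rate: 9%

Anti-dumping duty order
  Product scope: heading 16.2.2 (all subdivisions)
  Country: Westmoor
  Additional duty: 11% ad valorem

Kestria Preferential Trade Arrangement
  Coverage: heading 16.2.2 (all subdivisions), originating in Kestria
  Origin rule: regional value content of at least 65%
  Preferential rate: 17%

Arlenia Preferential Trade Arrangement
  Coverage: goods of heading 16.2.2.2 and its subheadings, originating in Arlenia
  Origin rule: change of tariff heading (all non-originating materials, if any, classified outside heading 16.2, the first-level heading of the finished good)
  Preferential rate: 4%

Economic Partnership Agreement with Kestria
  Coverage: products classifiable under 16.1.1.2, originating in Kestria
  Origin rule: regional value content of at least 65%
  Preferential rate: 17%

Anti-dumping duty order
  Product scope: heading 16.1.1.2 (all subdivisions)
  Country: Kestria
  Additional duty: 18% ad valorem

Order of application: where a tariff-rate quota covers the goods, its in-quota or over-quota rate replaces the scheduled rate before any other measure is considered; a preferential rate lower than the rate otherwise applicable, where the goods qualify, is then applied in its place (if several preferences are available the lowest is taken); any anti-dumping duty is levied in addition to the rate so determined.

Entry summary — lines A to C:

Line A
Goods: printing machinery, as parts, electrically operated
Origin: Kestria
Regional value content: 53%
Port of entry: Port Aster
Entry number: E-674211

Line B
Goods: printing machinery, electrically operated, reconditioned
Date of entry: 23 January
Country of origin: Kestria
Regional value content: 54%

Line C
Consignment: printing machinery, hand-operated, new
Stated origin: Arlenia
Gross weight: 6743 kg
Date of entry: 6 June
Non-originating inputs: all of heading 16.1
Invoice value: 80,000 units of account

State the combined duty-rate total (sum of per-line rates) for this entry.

66%

Line A: printing → 16.2; electrically operated → 16.2.2; as parts → 16.2.2.2. Scheduled 14%. quota on 16.2 open → in-quota 22%; Kestria agreement on 16.2.2: RVC < 65%; Kestria agreement on 16.1.1.2: 16.2.2.2 not covered. → 22%.
Line B: printing → 16.2; electrically operated → 16.2.2; reconditioned → 16.2.2.3. Scheduled 15%. quota on 16.2 open → in-quota 22%; Kestria agreement on 16.2.2: RVC < 65%; Kestria agreement on 16.1.1.2: 16.2.2.3 not covered. → 22%.
Line C: printing → 16.2; hand-operated → 16.2.1; new → 16.2.1.2. Scheduled 6%. quota on 16.2 open → in-quota 22%; Arlenia agreement on 16.2.2.2: 16.2.1.2 not covered. → 22%.
Sum: 22% + 22% + 22% = 66%.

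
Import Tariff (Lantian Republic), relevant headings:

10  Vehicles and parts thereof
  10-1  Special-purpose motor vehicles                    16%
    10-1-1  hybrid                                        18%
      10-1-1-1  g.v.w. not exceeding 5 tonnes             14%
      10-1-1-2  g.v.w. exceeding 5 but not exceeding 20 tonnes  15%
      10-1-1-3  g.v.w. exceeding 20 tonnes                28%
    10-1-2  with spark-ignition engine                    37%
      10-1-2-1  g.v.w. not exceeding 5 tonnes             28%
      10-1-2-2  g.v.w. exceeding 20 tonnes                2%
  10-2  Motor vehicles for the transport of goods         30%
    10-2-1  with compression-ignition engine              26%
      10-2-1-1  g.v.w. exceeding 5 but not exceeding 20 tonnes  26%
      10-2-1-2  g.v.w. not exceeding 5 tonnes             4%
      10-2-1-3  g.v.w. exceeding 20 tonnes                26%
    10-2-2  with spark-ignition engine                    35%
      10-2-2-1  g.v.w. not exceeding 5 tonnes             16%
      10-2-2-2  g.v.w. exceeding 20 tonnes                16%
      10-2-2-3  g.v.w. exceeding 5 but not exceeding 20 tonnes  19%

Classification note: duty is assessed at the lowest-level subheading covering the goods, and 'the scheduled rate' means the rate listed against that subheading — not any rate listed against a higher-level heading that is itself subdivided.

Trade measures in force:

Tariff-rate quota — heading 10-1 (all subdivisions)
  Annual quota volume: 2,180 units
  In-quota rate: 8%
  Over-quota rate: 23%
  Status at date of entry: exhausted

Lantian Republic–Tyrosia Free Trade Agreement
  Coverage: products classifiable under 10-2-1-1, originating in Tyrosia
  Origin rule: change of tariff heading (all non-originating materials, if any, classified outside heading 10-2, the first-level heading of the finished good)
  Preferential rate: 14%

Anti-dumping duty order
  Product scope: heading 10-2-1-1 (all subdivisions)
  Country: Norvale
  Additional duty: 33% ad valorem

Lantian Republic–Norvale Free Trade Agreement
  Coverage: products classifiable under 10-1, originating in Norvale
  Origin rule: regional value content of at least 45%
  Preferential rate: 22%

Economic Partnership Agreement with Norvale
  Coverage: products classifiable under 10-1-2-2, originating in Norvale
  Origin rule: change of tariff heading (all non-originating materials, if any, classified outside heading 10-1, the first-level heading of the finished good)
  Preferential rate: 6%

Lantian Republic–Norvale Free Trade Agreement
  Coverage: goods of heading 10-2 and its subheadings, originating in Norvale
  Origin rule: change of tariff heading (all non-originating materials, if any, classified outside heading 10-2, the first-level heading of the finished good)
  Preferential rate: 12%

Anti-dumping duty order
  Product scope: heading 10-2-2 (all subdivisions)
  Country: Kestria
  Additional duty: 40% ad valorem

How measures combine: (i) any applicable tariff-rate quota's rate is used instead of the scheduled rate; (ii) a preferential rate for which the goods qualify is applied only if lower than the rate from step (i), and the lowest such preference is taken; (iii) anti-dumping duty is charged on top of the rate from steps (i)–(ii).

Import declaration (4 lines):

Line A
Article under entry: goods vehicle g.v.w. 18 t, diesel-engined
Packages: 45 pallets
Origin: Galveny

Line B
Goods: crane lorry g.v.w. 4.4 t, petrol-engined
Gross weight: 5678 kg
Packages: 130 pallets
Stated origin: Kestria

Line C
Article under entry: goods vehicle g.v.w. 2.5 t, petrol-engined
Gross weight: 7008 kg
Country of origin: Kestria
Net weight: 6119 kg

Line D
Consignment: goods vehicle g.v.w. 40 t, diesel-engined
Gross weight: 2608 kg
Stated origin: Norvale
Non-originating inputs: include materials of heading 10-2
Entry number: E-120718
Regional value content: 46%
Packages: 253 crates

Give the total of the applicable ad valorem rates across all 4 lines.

131%

Line A: goods vehicle → 10-2; diesel-engined → 10-2-1; g.v.w. 18 t → 10-2-1-1. Scheduled 26%. No special measure applies. → 26%.
Line B: crane lorry → 10-1; petrol-engined → 10-1-2; g.v.w. 4.4 t → 10-1-2-1. Scheduled 28%. quota on 10-1 exhausted → over-quota 23%. → 23%.
Line C: goods vehicle → 10-2; petrol-engined → 10-2-2; g.v.w. 2.5 t → 10-2-2-1. Scheduled 16%. anti-dumping (Kestria, 10-2-2): +40%; total 16% + 40% = 56%. → 56%.
Line D: goods vehicle → 10-2; diesel-engined → 10-2-1; g.v.w. 40 t → 10-2-1-3. Scheduled 26%. Norvale agreement on 10-1: 10-2-1-3 not covered; Norvale agreement on 10-1-2-2: 10-2-1-3 not covered; Norvale agreement on 10-2: CTH not met. → 26%.
Sum: 26% + 23% + 56% + 26% = 131%.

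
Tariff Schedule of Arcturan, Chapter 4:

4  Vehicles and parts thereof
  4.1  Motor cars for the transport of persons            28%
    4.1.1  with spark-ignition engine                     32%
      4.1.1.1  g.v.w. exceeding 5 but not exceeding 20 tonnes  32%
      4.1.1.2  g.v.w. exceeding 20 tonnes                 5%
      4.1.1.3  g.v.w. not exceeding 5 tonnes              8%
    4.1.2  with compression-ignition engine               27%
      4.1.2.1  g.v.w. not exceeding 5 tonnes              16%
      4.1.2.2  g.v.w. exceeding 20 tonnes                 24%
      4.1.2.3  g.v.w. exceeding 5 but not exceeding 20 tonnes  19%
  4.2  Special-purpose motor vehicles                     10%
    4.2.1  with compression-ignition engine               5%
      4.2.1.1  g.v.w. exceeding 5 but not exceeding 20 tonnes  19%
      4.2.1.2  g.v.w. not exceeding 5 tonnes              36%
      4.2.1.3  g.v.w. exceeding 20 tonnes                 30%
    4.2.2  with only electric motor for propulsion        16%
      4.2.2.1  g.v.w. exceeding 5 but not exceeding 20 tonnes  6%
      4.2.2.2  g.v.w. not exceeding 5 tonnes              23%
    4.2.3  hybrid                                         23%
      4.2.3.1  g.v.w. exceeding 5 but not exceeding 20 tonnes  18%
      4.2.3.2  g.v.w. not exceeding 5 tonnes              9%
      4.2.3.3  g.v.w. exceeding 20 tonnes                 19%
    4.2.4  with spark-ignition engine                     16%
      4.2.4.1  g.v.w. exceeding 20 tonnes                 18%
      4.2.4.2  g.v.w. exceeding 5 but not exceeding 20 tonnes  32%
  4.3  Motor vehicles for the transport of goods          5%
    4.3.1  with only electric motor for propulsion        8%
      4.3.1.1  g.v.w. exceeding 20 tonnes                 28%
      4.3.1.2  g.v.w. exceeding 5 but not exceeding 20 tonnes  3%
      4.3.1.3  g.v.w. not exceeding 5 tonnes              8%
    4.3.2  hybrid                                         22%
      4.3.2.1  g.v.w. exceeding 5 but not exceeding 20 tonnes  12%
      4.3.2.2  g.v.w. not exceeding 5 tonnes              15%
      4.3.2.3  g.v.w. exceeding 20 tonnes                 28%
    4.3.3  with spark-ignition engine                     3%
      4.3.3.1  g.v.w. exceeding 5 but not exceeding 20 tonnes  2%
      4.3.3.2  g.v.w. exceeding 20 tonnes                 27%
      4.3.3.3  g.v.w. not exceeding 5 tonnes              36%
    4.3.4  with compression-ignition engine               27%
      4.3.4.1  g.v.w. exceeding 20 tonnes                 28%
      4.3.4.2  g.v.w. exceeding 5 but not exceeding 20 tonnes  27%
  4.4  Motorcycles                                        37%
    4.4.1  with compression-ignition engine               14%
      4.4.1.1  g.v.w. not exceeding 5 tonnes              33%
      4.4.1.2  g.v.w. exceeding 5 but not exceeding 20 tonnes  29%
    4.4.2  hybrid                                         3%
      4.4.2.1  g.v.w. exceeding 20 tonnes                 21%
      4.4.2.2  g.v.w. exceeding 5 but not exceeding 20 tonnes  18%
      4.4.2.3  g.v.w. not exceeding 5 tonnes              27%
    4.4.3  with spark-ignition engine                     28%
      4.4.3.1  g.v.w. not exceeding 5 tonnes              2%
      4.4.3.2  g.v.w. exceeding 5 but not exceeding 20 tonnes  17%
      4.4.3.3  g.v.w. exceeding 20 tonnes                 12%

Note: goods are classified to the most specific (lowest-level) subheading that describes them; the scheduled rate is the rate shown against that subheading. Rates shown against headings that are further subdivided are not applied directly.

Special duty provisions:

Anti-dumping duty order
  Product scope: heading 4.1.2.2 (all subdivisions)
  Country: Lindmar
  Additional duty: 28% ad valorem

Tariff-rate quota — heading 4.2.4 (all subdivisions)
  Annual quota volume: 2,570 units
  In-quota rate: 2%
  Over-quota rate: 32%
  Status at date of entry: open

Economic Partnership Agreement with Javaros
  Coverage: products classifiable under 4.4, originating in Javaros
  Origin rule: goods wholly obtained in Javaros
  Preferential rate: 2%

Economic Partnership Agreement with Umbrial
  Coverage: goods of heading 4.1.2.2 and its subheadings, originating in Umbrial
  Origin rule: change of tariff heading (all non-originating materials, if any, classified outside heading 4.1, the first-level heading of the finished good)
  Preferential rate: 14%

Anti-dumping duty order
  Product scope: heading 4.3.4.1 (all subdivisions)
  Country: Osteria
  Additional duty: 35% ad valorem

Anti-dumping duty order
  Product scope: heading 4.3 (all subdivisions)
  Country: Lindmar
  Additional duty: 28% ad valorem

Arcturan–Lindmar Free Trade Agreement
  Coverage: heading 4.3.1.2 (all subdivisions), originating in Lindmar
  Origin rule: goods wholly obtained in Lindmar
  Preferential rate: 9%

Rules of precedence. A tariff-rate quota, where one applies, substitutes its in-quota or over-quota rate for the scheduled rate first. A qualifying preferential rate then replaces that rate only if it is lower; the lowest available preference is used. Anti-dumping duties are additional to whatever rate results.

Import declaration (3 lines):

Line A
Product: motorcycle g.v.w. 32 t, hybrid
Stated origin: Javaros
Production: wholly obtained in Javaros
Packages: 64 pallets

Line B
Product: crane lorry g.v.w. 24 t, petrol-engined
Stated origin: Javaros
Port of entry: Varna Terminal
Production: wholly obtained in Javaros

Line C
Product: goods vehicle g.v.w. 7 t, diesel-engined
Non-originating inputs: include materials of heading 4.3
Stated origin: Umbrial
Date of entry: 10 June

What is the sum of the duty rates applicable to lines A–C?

Line A: motorcycle → 4.4; hybrid → 4.4.2; g.v.w. 32 t → 4.4.2.1. Scheduled 21%. Javaros agreement on 4.4: wholly obtained → 2% available; preferential 2%. → 2%.
Line B: crane lorry → 4.2; petrol-engined → 4.2.4; g.v.w. 24 t → 4.2.4.1. Scheduled 18%. quota on 4.2.4 open → in-quota 2%; Javaros agreement on 4.4: 4.2.4.1 not covered. → 2%.
Line C: goods vehicle → 4.3; diesel-engined → 4.3.4; g.v.w. 7 t → 4.3.4.2. Scheduled 27%. Umbrial agreement on 4.1.2.2: 4.3.4.2 not covered. → 27%.
Sum: 2% + 2% + 27% = 31%.

31%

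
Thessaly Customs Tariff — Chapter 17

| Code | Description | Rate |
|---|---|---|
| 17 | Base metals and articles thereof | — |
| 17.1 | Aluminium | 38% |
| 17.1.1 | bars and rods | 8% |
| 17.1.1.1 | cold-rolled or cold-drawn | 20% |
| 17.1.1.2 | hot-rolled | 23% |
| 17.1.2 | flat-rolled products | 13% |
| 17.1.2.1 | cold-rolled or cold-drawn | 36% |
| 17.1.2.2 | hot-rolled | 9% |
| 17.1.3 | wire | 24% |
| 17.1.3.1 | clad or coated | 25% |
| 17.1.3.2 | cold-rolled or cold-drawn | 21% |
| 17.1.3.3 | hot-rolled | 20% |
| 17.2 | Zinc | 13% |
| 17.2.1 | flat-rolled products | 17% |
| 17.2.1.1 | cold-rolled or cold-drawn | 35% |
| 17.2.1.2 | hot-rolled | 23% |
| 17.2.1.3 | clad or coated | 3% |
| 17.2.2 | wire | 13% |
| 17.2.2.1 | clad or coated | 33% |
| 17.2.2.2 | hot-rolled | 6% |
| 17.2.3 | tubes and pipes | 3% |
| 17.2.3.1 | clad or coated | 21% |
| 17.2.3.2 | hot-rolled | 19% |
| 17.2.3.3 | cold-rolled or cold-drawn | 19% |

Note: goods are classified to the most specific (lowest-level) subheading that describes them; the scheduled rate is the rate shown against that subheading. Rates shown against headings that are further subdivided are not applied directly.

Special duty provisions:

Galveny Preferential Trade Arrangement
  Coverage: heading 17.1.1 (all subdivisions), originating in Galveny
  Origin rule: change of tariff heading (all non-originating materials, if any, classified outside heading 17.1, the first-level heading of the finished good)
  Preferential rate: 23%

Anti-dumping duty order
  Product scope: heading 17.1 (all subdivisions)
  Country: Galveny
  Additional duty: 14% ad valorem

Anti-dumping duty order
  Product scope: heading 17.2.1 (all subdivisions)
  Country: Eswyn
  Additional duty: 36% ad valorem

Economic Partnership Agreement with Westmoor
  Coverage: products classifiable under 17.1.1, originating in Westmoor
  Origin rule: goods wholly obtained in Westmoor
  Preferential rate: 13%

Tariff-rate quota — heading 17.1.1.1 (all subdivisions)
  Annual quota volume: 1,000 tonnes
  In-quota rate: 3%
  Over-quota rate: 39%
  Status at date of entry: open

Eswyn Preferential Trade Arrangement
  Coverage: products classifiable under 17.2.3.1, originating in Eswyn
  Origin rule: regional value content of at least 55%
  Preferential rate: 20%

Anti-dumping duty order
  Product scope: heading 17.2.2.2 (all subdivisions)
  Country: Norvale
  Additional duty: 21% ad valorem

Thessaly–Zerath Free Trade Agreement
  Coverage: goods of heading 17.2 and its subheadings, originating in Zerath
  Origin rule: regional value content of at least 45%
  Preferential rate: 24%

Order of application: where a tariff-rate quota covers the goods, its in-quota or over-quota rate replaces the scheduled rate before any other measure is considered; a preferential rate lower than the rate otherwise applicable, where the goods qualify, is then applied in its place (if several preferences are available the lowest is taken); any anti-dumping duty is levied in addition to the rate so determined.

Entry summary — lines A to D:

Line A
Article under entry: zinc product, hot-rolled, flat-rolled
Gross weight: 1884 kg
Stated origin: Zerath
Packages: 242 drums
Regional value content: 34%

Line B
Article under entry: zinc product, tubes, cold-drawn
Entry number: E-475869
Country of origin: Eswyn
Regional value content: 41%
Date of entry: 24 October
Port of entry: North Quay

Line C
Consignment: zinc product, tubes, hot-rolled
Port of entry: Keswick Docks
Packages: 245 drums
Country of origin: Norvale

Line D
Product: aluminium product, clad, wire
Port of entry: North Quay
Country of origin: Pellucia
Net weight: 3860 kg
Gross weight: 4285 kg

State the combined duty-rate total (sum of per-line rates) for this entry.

Line A: zinc → 17.2; flat-rolled → 17.2.1; hot-rolled → 17.2.1.2. Scheduled 23%. Zerath agreement on 17.2: RVC < 45%. → 23%.
Line B: zinc → 17.2; tubes → 17.2.3; cold-drawn → 17.2.3.3. Scheduled 19%. Eswyn agreement on 17.2.3.1: 17.2.3.3 not covered. → 19%.
Line C: zinc → 17.2; tubes → 17.2.3; hot-rolled → 17.2.3.2. Scheduled 19%. No special measure applies. → 19%.
Line D: aluminium → 17.1; wire → 17.1.3; clad → 17.1.3.1. Scheduled 25%. No special measure applies. → 25%.
Sum: 23% + 19% + 19% + 25% = 86%.

86%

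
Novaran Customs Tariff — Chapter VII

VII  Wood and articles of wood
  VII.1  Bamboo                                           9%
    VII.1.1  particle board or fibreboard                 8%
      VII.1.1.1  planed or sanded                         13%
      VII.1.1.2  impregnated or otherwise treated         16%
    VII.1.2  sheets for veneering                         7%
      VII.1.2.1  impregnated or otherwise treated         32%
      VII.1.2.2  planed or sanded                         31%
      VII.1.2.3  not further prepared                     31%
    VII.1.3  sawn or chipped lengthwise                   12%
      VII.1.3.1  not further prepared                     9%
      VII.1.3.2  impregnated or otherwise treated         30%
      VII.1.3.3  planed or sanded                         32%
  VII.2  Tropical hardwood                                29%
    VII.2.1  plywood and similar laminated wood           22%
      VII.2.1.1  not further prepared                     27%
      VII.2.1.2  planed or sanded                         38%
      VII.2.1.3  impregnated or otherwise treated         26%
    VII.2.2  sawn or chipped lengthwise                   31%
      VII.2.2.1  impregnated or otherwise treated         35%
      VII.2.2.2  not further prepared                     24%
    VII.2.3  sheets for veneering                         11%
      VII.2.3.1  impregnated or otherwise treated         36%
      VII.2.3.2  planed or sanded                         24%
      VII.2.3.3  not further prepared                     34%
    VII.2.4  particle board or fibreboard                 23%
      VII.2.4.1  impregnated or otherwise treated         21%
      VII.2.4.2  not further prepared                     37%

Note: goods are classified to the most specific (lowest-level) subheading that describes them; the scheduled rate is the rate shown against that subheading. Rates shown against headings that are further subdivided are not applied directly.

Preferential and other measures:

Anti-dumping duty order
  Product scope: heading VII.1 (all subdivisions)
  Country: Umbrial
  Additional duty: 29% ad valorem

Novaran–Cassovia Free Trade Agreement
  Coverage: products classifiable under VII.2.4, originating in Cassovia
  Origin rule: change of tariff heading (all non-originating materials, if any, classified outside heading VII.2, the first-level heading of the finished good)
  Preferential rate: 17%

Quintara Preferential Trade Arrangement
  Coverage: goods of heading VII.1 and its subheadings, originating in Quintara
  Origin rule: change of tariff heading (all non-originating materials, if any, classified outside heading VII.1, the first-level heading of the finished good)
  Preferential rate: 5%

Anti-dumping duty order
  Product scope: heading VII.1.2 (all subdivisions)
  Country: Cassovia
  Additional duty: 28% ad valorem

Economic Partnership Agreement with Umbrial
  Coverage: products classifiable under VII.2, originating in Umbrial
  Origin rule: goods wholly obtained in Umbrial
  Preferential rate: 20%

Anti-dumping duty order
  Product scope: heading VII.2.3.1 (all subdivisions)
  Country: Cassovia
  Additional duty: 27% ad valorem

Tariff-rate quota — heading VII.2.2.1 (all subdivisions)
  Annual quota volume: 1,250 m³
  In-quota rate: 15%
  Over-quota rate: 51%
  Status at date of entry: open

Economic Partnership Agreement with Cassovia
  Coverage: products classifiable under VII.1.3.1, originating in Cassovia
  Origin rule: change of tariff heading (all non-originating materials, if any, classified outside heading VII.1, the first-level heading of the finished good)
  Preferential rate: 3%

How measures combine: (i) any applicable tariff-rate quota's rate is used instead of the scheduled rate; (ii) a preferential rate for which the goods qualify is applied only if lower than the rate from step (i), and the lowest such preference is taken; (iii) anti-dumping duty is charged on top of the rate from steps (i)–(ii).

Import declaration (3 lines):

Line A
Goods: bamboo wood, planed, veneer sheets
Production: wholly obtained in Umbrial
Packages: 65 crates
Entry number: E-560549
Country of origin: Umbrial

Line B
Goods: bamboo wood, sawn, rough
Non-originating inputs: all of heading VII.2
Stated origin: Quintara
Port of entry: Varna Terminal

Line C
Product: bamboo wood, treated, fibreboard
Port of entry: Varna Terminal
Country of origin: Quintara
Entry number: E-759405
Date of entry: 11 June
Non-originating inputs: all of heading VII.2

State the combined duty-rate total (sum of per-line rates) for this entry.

Line A: bamboo → VII.1; veneer sheets → VII.1.2; planed → VII.1.2.2. Scheduled 31%. Umbrial agreement on VII.2: VII.1.2.2 not covered; anti-dumping (Umbrial, VII.1): +29%; total 31% + 29% = 60%. → 60%.
Line B: bamboo → VII.1; sawn → VII.1.3; rough → VII.1.3.1. Scheduled 9%. Quintara agreement on VII.1: CTH met → 5% available; preferential 5%. → 5%.
Line C: bamboo → VII.1; fibreboard → VII.1.1; treated → VII.1.1.2. Scheduled 16%. Quintara agreement on VII.1: CTH met → 5% available; preferential 5%. → 5%.
Sum: 60% + 5% + 5% = 70%.

70%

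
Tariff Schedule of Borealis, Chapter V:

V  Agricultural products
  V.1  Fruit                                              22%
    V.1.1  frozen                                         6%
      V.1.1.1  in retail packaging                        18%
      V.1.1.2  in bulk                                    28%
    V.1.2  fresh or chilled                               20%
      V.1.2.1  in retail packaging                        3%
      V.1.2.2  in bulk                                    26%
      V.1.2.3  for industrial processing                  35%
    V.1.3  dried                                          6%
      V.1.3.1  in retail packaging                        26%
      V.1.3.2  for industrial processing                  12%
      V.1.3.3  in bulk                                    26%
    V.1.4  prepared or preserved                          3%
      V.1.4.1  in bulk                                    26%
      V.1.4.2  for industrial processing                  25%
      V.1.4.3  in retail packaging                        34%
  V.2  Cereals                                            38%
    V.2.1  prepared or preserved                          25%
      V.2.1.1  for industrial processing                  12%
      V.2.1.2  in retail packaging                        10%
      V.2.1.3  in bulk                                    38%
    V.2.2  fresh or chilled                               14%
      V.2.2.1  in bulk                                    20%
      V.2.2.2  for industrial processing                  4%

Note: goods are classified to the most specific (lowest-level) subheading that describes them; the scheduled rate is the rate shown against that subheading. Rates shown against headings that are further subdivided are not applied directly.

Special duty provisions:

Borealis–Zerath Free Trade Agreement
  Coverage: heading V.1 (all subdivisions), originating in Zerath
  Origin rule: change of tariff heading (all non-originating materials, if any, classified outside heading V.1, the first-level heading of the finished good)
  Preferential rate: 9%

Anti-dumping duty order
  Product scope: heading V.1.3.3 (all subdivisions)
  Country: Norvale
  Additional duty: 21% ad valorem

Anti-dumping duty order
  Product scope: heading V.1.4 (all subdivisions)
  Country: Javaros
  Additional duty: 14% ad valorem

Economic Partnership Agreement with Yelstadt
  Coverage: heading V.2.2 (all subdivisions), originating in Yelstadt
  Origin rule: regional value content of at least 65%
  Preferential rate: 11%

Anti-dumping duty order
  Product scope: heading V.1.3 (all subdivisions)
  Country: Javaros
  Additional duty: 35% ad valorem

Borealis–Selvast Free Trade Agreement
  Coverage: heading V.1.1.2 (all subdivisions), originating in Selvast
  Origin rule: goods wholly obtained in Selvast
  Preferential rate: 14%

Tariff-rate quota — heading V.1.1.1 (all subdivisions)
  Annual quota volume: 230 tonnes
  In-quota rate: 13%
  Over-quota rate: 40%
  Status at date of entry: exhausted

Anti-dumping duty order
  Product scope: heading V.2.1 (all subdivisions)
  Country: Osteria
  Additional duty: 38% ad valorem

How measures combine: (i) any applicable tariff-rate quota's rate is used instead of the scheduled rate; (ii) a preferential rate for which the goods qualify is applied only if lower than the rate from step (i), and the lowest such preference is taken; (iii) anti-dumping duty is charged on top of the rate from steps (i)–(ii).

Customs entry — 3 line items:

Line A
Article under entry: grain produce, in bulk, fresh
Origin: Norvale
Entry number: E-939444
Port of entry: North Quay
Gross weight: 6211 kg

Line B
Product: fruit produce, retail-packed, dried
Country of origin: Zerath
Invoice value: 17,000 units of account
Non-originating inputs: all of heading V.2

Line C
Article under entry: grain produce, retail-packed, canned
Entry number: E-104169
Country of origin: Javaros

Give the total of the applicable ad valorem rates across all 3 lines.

39%

Line A: grain → V.2; fresh → V.2.2; in bulk → V.2.2.1. Scheduled 20%. No special measure applies. → 20%.
Line B: fruit → V.1; dried → V.1.3; retail-packed → V.1.3.1. Scheduled 26%. Zerath agreement on V.1: CTH met → 9% available; preferential 9%. → 9%.
Line C: grain → V.2; canned → V.2.1; retail-packed → V.2.1.2. Scheduled 10%. No special measure applies. → 10%.
Sum: 20% + 9% + 10% = 39%.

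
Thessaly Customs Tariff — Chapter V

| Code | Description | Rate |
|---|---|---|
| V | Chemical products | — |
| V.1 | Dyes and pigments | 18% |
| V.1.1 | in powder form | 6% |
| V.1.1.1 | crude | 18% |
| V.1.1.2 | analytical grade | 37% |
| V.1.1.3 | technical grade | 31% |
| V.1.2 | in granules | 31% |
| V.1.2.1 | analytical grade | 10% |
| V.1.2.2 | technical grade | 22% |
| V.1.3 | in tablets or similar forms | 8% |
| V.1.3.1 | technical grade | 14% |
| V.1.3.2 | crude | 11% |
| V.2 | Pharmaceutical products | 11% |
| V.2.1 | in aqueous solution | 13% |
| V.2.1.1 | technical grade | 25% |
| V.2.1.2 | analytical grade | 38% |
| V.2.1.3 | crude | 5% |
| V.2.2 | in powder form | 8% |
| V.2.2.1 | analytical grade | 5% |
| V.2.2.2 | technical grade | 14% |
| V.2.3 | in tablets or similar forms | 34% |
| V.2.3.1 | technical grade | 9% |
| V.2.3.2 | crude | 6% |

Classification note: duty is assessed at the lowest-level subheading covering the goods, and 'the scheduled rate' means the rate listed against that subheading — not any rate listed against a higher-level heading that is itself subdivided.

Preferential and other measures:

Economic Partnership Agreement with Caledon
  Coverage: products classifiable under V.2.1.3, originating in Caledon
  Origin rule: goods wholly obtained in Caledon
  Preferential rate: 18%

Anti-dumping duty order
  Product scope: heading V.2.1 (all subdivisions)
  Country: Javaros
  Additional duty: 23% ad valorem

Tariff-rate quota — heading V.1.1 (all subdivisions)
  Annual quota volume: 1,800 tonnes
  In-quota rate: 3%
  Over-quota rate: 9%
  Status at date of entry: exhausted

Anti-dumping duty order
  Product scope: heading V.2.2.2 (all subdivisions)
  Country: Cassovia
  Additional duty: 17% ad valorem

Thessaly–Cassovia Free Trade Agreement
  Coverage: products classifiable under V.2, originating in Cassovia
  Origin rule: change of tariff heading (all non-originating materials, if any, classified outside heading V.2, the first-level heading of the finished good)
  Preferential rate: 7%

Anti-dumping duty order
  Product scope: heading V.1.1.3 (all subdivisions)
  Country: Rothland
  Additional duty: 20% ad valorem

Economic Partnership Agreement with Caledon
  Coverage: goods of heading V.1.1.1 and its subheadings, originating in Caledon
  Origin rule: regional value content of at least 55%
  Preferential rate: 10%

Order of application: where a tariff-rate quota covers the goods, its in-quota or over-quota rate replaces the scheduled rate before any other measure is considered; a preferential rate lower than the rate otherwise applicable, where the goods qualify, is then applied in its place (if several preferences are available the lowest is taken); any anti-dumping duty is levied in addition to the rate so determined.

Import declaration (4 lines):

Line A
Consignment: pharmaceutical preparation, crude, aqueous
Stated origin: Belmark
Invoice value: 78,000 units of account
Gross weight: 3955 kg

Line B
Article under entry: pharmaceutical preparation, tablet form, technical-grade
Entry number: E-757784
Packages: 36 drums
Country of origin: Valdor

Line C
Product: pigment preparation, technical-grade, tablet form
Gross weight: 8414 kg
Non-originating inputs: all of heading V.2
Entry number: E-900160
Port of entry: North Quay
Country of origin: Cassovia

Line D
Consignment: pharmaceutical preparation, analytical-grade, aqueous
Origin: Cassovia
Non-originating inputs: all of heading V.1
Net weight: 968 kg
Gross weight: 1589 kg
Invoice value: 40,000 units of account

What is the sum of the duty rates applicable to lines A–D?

Line A: pharmaceutical → V.2; aqueous → V.2.1; crude → V.2.1.3. Scheduled 5%. No special measure applies. → 5%.
Line B: pharmaceutical → V.2; tablet form → V.2.3; technical-grade → V.2.3.1. Scheduled 9%. No special measure applies. → 9%.
Line C: pigment → V.1; tablet form → V.1.3; technical-grade → V.1.3.1. Scheduled 14%. Cassovia agreement on V.2: V.1.3.1 not covered. → 14%.
Line D: pharmaceutical → V.2; aqueous → V.2.1; analytical-grade → V.2.1.2. Scheduled 38%. Cassovia agreement on V.2: CTH met → 7% available; preferential 7%. → 7%.
Sum: 5% + 9% + 14% + 7% = 35%.

35%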